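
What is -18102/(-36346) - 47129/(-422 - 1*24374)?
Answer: 1080903913/450617708 ≈ 2.3987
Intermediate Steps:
-18102/(-36346) - 47129/(-422 - 1*24374) = -18102*(-1/36346) - 47129/(-422 - 24374) = 9051/18173 - 47129/(-24796) = 9051/18173 - 47129*(-1/24796) = 9051/18173 + 47129/24796 = 1080903913/450617708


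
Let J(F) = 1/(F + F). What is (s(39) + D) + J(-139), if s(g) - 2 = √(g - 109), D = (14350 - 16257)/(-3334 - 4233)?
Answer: 4729831/2103626 + I*√70 ≈ 2.2484 + 8.3666*I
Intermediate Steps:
J(F) = 1/(2*F)
D = 1907/7567 (D = -1907/(-7567) = -1907*(-1/7567) = 1907/7567 ≈ 0.25202)
s(g) = 2 + √(-109 + g) (s(g) = 2 + √(g - 109) = 2 + √(-109 + g))
(s(39) + D) + J(-139) = ((2 + √(-109 + 39)) + 1907/7567) + (½)/(-139) = ((2 + √(-70)) + 1907/7567) + (½)*(-1/139) = ((2 + I*√70) + 1907/7567) - 1/278 = (17041/7567 + I*√70) - 1/278 = 4729831/2103626 + I*√70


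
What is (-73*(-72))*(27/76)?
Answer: 35478/19 ≈ 1867.3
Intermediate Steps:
(-73*(-72))*(27/76) = 5256*(27*(1/76)) = 5256*(27/76) = 35478/19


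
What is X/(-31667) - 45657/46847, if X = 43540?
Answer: -3485538599/1483503949 ≈ -2.3495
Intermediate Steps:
X/(-31667) - 45657/46847 = 43540/(-31667) - 45657/46847 = 43540*(-1/31667) - 45657*1/46847 = -43540/31667 - 45657/46847 = -3485538599/1483503949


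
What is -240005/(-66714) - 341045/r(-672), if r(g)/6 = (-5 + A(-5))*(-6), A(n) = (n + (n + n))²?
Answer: 821777191/17612496 ≈ 46.659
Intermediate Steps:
A(n) = 9*n² (A(n) = (n + 2*n)² = (3*n)² = 9*n²)
r(g) = -7920 (r(g) = 6*((-5 + 9*(-5)²)*(-6)) = 6*((-5 + 9*25)*(-6)) = 6*((-5 + 225)*(-6)) = 6*(220*(-6)) = 6*(-1320) = -7920)
-240005/(-66714) - 341045/r(-672) = -240005/(-66714) - 341045/(-7920) = -240005*(-1/66714) - 341045*(-1/7920) = 240005/66714 + 68209/1584 = 821777191/17612496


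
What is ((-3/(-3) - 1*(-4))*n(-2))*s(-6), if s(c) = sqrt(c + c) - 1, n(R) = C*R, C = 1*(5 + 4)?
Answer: 90 - 180*I*sqrt(3) ≈ 90.0 - 311.77*I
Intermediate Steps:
C = 9 (C = 1*9 = 9)
n(R) = 9*R
s(c) = -1 + sqrt(2)*sqrt(c) (s(c) = sqrt(2*c) - 1 = sqrt(2)*sqrt(c) - 1 = -1 + sqrt(2)*sqrt(c))
((-3/(-3) - 1*(-4))*n(-2))*s(-6) = ((-3/(-3) - 1*(-4))*(9*(-2)))*(-1 + sqrt(2)*sqrt(-6)) = ((-3*(-1/3) + 4)*(-18))*(-1 + sqrt(2)*(I*sqrt(6))) = ((1 + 4)*(-18))*(-1 + 2*I*sqrt(3)) = (5*(-18))*(-1 + 2*I*sqrt(3)) = -90*(-1 + 2*I*sqrt(3)) = 90 - 180*I*sqrt(3)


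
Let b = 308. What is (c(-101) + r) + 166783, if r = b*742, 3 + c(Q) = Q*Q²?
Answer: -634985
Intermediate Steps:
c(Q) = -3 + Q³ (c(Q) = -3 + Q*Q² = -3 + Q³)
r = 228536 (r = 308*742 = 228536)
(c(-101) + r) + 166783 = ((-3 + (-101)³) + 228536) + 166783 = ((-3 - 1030301) + 228536) + 166783 = (-1030304 + 228536) + 166783 = -801768 + 166783 = -634985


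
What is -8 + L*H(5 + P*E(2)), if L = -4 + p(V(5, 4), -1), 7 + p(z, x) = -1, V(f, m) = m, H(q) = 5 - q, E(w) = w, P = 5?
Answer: 112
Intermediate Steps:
p(z, x) = -8 (p(z, x) = -7 - 1 = -8)
L = -12 (L = -4 - 8 = -12)
-8 + L*H(5 + P*E(2)) = -8 - 12*(5 - (5 + 5*2)) = -8 - 12*(5 - (5 + 10)) = -8 - 12*(5 - 1*15) = -8 - 12*(5 - 15) = -8 - 12*(-10) = -8 + 120 = 112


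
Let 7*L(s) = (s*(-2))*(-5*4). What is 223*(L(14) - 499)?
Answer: -93437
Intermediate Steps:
L(s) = 40*s/7 (L(s) = ((s*(-2))*(-5*4))/7 = (-2*s*(-20))/7 = (40*s)/7 = 40*s/7)
223*(L(14) - 499) = 223*((40/7)*14 - 499) = 223*(80 - 499) = 223*(-419) = -93437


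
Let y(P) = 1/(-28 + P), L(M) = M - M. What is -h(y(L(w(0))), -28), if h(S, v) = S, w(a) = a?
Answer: 1/28 ≈ 0.035714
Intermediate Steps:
L(M) = 0
-h(y(L(w(0))), -28) = -1/(-28 + 0) = -1/(-28) = -1*(-1/28) = 1/28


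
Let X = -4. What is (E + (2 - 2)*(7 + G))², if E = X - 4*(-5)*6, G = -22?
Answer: 13456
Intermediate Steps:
E = 116 (E = -4 - 4*(-5)*6 = -4 + 20*6 = -4 + 120 = 116)
(E + (2 - 2)*(7 + G))² = (116 + (2 - 2)*(7 - 22))² = (116 + 0*(-15))² = (116 + 0)² = 116² = 13456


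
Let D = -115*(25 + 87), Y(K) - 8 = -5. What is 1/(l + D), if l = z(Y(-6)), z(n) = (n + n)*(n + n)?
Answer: -1/12844 ≈ -7.7857e-5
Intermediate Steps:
Y(K) = 3 (Y(K) = 8 - 5 = 3)
z(n) = 4*n**2 (z(n) = (2*n)*(2*n) = 4*n**2)
l = 36 (l = 4*3**2 = 4*9 = 36)
D = -12880 (D = -115*112 = -12880)
1/(l + D) = 1/(36 - 12880) = 1/(-12844) = -1/12844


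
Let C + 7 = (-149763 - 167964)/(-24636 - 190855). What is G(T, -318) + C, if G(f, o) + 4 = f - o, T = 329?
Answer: 137370003/215491 ≈ 637.47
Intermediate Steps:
C = -1190710/215491 (C = -7 + (-149763 - 167964)/(-24636 - 190855) = -7 - 317727/(-215491) = -7 - 317727*(-1/215491) = -7 + 317727/215491 = -1190710/215491 ≈ -5.5256)
G(f, o) = -4 + f - o (G(f, o) = -4 + (f - o) = -4 + f - o)
G(T, -318) + C = (-4 + 329 - 1*(-318)) - 1190710/215491 = (-4 + 329 + 318) - 1190710/215491 = 643 - 1190710/215491 = 137370003/215491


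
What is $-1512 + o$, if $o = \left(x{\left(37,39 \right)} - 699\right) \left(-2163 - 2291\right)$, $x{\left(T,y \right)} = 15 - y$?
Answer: $3218730$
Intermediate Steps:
$o = 3220242$ ($o = \left(\left(15 - 39\right) - 699\right) \left(-2163 - 2291\right) = \left(\left(15 - 39\right) - 699\right) \left(-4454\right) = \left(-24 - 699\right) \left(-4454\right) = \left(-723\right) \left(-4454\right) = 3220242$)
$-1512 + o = -1512 + 3220242 = 3218730$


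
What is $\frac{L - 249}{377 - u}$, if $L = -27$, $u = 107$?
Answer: $- \frac{46}{45} \approx -1.0222$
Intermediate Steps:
$\frac{L - 249}{377 - u} = \frac{-27 - 249}{377 - 107} = - \frac{276}{377 - 107} = - \frac{276}{270} = \left(-276\right) \frac{1}{270} = - \frac{46}{45}$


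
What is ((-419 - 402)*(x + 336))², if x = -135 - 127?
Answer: 3691048516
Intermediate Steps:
x = -262
((-419 - 402)*(x + 336))² = ((-419 - 402)*(-262 + 336))² = (-821*74)² = (-60754)² = 3691048516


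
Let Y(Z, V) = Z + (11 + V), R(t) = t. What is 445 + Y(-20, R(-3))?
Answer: 433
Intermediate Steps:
Y(Z, V) = 11 + V + Z
445 + Y(-20, R(-3)) = 445 + (11 - 3 - 20) = 445 - 12 = 433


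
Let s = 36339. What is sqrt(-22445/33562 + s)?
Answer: sqrt(40931781344026)/33562 ≈ 190.63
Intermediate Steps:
sqrt(-22445/33562 + s) = sqrt(-22445/33562 + 36339) = sqrt(1219587073/33562) = sqrt(40931781344026)/33562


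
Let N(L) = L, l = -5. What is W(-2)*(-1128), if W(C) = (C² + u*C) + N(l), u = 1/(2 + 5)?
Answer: 10152/7 ≈ 1450.3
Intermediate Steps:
u = ⅐ (u = 1/7 = ⅐ ≈ 0.14286)
W(C) = -5 + C² + C/7 (W(C) = (C² + C/7) - 5 = -5 + C² + C/7)
W(-2)*(-1128) = (-5 + (-2)² + (⅐)*(-2))*(-1128) = (-5 + 4 - 2/7)*(-1128) = -9/7*(-1128) = 10152/7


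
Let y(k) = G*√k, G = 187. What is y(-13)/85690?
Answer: 17*I*√13/7790 ≈ 0.0078683*I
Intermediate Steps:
y(k) = 187*√k
y(-13)/85690 = (187*√(-13))/85690 = (187*(I*√13))*(1/85690) = (187*I*√13)*(1/85690) = 17*I*√13/7790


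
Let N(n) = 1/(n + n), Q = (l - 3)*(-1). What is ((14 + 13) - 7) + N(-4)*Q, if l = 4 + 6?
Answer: 167/8 ≈ 20.875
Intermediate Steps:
l = 10
Q = -7 (Q = (10 - 3)*(-1) = 7*(-1) = -7)
N(n) = 1/(2*n)
((14 + 13) - 7) + N(-4)*Q = ((14 + 13) - 7) + ((½)/(-4))*(-7) = (27 - 7) + ((½)*(-¼))*(-7) = 20 - ⅛*(-7) = 20 + 7/8 = 167/8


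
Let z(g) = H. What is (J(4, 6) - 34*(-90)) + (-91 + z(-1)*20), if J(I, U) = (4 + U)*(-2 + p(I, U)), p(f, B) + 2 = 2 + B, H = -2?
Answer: 2969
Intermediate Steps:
z(g) = -2
p(f, B) = B (p(f, B) = -2 + (2 + B) = B)
J(I, U) = (-2 + U)*(4 + U) (J(I, U) = (4 + U)*(-2 + U) = (-2 + U)*(4 + U))
(J(4, 6) - 34*(-90)) + (-91 + z(-1)*20) = ((-8 + 6**2 + 2*6) - 34*(-90)) + (-91 - 2*20) = ((-8 + 36 + 12) + 3060) + (-91 - 40) = (40 + 3060) - 131 = 3100 - 131 = 2969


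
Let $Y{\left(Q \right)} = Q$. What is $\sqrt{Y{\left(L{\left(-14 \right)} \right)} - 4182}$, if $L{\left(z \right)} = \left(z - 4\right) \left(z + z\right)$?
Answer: $i \sqrt{3678} \approx 60.646 i$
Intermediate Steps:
$L{\left(z \right)} = 2 z \left(-4 + z\right)$ ($L{\left(z \right)} = \left(-4 + z\right) 2 z = 2 z \left(-4 + z\right)$)
$\sqrt{Y{\left(L{\left(-14 \right)} \right)} - 4182} = \sqrt{2 \left(-14\right) \left(-4 - 14\right) - 4182} = \sqrt{2 \left(-14\right) \left(-18\right) - 4182} = \sqrt{504 - 4182} = \sqrt{-3678} = i \sqrt{3678}$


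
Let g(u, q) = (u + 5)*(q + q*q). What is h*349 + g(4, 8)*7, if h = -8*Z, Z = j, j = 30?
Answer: -79224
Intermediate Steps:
Z = 30
g(u, q) = (5 + u)*(q + q²)
h = -240 (h = -8*30 = -1*240 = -240)
h*349 + g(4, 8)*7 = -240*349 + (8*(5 + 4 + 5*8 + 8*4))*7 = -83760 + (8*(5 + 4 + 40 + 32))*7 = -83760 + (8*81)*7 = -83760 + 648*7 = -83760 + 4536 = -79224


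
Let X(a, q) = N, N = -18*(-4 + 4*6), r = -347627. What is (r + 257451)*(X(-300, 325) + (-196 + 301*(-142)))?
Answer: 3904440448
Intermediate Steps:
N = -360 (N = -18*(-4 + 24) = -18*20 = -360)
X(a, q) = -360
(r + 257451)*(X(-300, 325) + (-196 + 301*(-142))) = (-347627 + 257451)*(-360 + (-196 + 301*(-142))) = -90176*(-360 + (-196 - 42742)) = -90176*(-360 - 42938) = -90176*(-43298) = 3904440448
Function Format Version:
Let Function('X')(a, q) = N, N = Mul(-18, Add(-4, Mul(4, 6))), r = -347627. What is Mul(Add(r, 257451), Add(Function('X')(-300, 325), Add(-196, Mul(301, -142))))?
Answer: 3904440448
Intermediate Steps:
N = -360 (N = Mul(-18, Add(-4, 24)) = Mul(-18, 20) = -360)
Function('X')(a, q) = -360
Mul(Add(r, 257451), Add(Function('X')(-300, 325), Add(-196, Mul(301, -142)))) = Mul(Add(-347627, 257451), Add(-360, Add(-196, Mul(301, -142)))) = Mul(-90176, Add(-360, Add(-196, -42742))) = Mul(-90176, Add(-360, -42938)) = Mul(-90176, -43298) = 3904440448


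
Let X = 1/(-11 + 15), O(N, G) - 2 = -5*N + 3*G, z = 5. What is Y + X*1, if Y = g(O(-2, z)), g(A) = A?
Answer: 109/4 ≈ 27.250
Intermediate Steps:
O(N, G) = 2 - 5*N + 3*G (O(N, G) = 2 + (-5*N + 3*G) = 2 - 5*N + 3*G)
X = ¼ (X = 1/4 = ¼ ≈ 0.25000)
Y = 27 (Y = 2 - 5*(-2) + 3*5 = 2 + 10 + 15 = 27)
Y + X*1 = 27 + (¼)*1 = 27 + ¼ = 109/4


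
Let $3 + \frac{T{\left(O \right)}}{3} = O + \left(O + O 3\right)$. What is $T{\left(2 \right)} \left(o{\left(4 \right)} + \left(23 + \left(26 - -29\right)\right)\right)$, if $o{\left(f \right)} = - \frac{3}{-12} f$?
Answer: $1659$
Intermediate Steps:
$o{\left(f \right)} = \frac{f}{4}$ ($o{\left(f \right)} = \left(-3\right) \left(- \frac{1}{12}\right) f = \frac{f}{4}$)
$T{\left(O \right)} = -9 + 15 O$ ($T{\left(O \right)} = -9 + 3 \left(O + \left(O + O 3\right)\right) = -9 + 3 \left(O + \left(O + 3 O\right)\right) = -9 + 3 \left(O + 4 O\right) = -9 + 3 \cdot 5 O = -9 + 15 O$)
$T{\left(2 \right)} \left(o{\left(4 \right)} + \left(23 + \left(26 - -29\right)\right)\right) = \left(-9 + 15 \cdot 2\right) \left(\frac{1}{4} \cdot 4 + \left(23 + \left(26 - -29\right)\right)\right) = \left(-9 + 30\right) \left(1 + \left(23 + \left(26 + 29\right)\right)\right) = 21 \left(1 + \left(23 + 55\right)\right) = 21 \left(1 + 78\right) = 21 \cdot 79 = 1659$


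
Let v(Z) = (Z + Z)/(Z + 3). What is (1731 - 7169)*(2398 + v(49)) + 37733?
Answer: -169166914/13 ≈ -1.3013e+7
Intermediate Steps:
v(Z) = 2*Z/(3 + Z) (v(Z) = (2*Z)/(3 + Z) = 2*Z/(3 + Z))
(1731 - 7169)*(2398 + v(49)) + 37733 = (1731 - 7169)*(2398 + 2*49/(3 + 49)) + 37733 = -5438*(2398 + 2*49/52) + 37733 = -5438*(2398 + 2*49*(1/52)) + 37733 = -5438*(2398 + 49/26) + 37733 = -5438*62397/26 + 37733 = -169657443/13 + 37733 = -169166914/13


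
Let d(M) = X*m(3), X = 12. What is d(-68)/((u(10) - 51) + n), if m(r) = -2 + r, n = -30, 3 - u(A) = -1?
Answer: -12/77 ≈ -0.15584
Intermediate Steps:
u(A) = 4 (u(A) = 3 - 1*(-1) = 3 + 1 = 4)
d(M) = 12 (d(M) = 12*(-2 + 3) = 12*1 = 12)
d(-68)/((u(10) - 51) + n) = 12/((4 - 51) - 30) = 12/(-47 - 30) = 12/(-77) = 12*(-1/77) = -12/77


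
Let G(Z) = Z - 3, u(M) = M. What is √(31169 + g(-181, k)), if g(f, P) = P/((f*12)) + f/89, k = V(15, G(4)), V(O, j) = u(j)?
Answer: √291161661280737/96654 ≈ 176.54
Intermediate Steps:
G(Z) = -3 + Z
V(O, j) = j
k = 1 (k = -3 + 4 = 1)
g(f, P) = f/89 + P/(12*f) (g(f, P) = P/((12*f)) + f*(1/89) = P*(1/(12*f)) + f/89 = P/(12*f) + f/89 = f/89 + P/(12*f))
√(31169 + g(-181, k)) = √(31169 + ((1/89)*(-181) + (1/12)*1/(-181))) = √(31169 + (-181/89 + (1/12)*1*(-1/181))) = √(31169 + (-181/89 - 1/2172)) = √(31169 - 393221/193308) = √(6024823831/193308) = √291161661280737/96654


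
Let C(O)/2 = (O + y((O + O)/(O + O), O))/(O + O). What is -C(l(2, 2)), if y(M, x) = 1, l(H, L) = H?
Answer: -3/2 ≈ -1.5000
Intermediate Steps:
C(O) = (1 + O)/O (C(O) = 2*((O + 1)/(O + O)) = 2*((1 + O)/((2*O))) = 2*((1 + O)*(1/(2*O))) = 2*((1 + O)/(2*O)) = (1 + O)/O)
-C(l(2, 2)) = -(1 + 2)/2 = -3/2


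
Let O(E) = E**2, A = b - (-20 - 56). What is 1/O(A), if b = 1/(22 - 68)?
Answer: 2116/12215025 ≈ 0.00017323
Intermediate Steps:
b = -1/46 (b = 1/(-46) = -1/46 ≈ -0.021739)
A = 3495/46 (A = -1/46 - (-20 - 56) = -1/46 - 1*(-76) = -1/46 + 76 = 3495/46 ≈ 75.978)
1/O(A) = 1/((3495/46)**2) = 1/(12215025/2116) = 2116/12215025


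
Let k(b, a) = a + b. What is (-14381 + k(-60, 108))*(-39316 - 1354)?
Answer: 582923110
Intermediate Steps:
(-14381 + k(-60, 108))*(-39316 - 1354) = (-14381 + (108 - 60))*(-39316 - 1354) = (-14381 + 48)*(-40670) = -14333*(-40670) = 582923110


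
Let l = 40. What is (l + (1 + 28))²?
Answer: 4761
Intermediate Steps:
(l + (1 + 28))² = (40 + (1 + 28))² = (40 + 29)² = 69² = 4761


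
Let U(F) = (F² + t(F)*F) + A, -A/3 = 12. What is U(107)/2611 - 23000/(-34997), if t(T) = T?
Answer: 122879202/13053881 ≈ 9.4132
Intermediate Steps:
A = -36 (A = -3*12 = -36)
U(F) = -36 + 2*F² (U(F) = (F² + F*F) - 36 = (F² + F²) - 36 = 2*F² - 36 = -36 + 2*F²)
U(107)/2611 - 23000/(-34997) = (-36 + 2*107²)/2611 - 23000/(-34997) = (-36 + 2*11449)*(1/2611) - 23000*(-1/34997) = (-36 + 22898)*(1/2611) + 23000/34997 = 22862*(1/2611) + 23000/34997 = 3266/373 + 23000/34997 = 122879202/13053881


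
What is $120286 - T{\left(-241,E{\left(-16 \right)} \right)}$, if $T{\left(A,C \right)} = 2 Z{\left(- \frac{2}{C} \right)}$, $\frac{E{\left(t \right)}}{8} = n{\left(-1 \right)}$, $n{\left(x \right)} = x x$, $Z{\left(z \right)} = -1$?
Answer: $120288$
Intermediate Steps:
$n{\left(x \right)} = x^{2}$
$E{\left(t \right)} = 8$ ($E{\left(t \right)} = 8 \left(-1\right)^{2} = 8 \cdot 1 = 8$)
$T{\left(A,C \right)} = -2$ ($T{\left(A,C \right)} = 2 \left(-1\right) = -2$)
$120286 - T{\left(-241,E{\left(-16 \right)} \right)} = 120286 - -2 = 120286 + 2 = 120288$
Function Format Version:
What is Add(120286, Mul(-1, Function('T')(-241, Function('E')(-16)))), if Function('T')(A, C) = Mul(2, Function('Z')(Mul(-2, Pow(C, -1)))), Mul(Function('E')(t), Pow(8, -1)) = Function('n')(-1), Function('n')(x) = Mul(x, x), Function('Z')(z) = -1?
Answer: 120288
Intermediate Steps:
Function('n')(x) = Pow(x, 2)
Function('E')(t) = 8 (Function('E')(t) = Mul(8, Pow(-1, 2)) = Mul(8, 1) = 8)
Function('T')(A, C) = -2 (Function('T')(A, C) = Mul(2, -1) = -2)
Add(120286, Mul(-1, Function('T')(-241, Function('E')(-16)))) = Add(120286, Mul(-1, -2)) = Add(120286, 2) = 120288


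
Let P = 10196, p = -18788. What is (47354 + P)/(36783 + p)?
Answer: 11510/3599 ≈ 3.1981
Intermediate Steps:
(47354 + P)/(36783 + p) = (47354 + 10196)/(36783 - 18788) = 57550/17995 = 57550*(1/17995) = 11510/3599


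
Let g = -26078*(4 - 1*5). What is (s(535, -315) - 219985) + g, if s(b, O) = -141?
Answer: -194048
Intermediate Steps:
g = 26078 (g = -26078*(4 - 5) = -26078*(-1) = 26078)
(s(535, -315) - 219985) + g = (-141 - 219985) + 26078 = -220126 + 26078 = -194048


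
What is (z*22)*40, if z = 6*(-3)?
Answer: -15840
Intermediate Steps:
z = -18
(z*22)*40 = -18*22*40 = -396*40 = -15840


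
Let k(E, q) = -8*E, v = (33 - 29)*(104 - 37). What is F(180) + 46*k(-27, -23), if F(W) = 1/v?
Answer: 2662849/268 ≈ 9936.0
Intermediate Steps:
v = 268 (v = 4*67 = 268)
F(W) = 1/268
F(180) + 46*k(-27, -23) = 1/268 + 46*(-8*(-27)) = 1/268 + 46*216 = 1/268 + 9936 = 2662849/268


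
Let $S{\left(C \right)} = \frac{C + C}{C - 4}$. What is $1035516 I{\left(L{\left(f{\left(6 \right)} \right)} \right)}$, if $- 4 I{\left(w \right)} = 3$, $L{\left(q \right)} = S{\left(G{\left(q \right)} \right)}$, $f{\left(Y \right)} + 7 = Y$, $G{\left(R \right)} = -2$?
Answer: $-776637$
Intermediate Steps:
$f{\left(Y \right)} = -7 + Y$
$S{\left(C \right)} = \frac{2 C}{-4 + C}$
$L{\left(q \right)} = \frac{2}{3}$ ($L{\left(q \right)} = 2 \left(-2\right) \frac{1}{-4 - 2} = 2 \left(-2\right) \frac{1}{-6} = 2 \left(-2\right) \left(- \frac{1}{6}\right) = \frac{2}{3}$)
$I{\left(w \right)} = - \frac{3}{4}$ ($I{\left(w \right)} = \left(- \frac{1}{4}\right) 3 = - \frac{3}{4}$)
$1035516 I{\left(L{\left(f{\left(6 \right)} \right)} \right)} = 1035516 \left(- \frac{3}{4}\right) = -776637$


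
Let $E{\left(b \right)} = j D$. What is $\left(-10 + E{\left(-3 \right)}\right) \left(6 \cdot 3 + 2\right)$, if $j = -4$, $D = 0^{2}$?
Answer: $-200$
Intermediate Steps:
$D = 0$
$E{\left(b \right)} = 0$ ($E{\left(b \right)} = \left(-4\right) 0 = 0$)
$\left(-10 + E{\left(-3 \right)}\right) \left(6 \cdot 3 + 2\right) = \left(-10 + 0\right) \left(6 \cdot 3 + 2\right) = - 10 \left(18 + 2\right) = \left(-10\right) 20 = -200$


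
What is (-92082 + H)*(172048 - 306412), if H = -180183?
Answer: 36582614460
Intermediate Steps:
(-92082 + H)*(172048 - 306412) = (-92082 - 180183)*(172048 - 306412) = -272265*(-134364) = 36582614460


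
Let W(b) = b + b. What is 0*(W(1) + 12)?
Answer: 0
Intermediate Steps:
W(b) = 2*b
0*(W(1) + 12) = 0*(2*1 + 12) = 0*(2 + 12) = 0*14 = 0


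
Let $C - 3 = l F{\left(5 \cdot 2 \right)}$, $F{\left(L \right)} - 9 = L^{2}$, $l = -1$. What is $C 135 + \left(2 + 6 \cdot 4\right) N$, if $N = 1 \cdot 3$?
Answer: $-14232$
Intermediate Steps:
$N = 3$
$F{\left(L \right)} = 9 + L^{2}$
$C = -106$ ($C = 3 - \left(9 + \left(5 \cdot 2\right)^{2}\right) = 3 - \left(9 + 10^{2}\right) = 3 - \left(9 + 100\right) = 3 - 109 = -106$)
$C 135 + \left(2 + 6 \cdot 4\right) N = \left(-106\right) 135 + \left(2 + 6 \cdot 4\right) 3 = -14310 + \left(2 + 24\right) 3 = -14310 + 26 \cdot 3 = -14310 + 78 = -14232$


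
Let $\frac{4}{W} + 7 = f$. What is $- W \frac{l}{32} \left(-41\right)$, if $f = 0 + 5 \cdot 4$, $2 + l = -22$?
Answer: $- \frac{123}{13} \approx -9.4615$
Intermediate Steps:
$l = -24$ ($l = -2 - 22 = -24$)
$f = 20$ ($f = 0 + 20 = 20$)
$W = \frac{4}{13}$ ($W = \frac{4}{-7 + 20} = \frac{4}{13} \approx 0.30769$)
$- W \frac{l}{32} \left(-41\right) = - \frac{4 \left(- \frac{24}{32}\right)}{13} \left(-41\right) = - \frac{4 \left(\left(-24\right) \frac{1}{32}\right)}{13} \left(-41\right) = - \frac{4}{13} \left(- \frac{3}{4}\right) \left(-41\right) = - \frac{\left(-3\right) \left(-41\right)}{13} = \left(-1\right) \frac{123}{13} = - \frac{123}{13}$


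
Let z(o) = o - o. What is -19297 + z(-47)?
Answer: -19297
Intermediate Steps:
z(o) = 0
-19297 + z(-47) = -19297 + 0 = -19297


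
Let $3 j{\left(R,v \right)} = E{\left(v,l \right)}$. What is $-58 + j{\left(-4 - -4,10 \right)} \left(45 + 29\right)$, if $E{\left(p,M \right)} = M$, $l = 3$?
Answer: $16$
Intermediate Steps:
$j{\left(R,v \right)} = 1$ ($j{\left(R,v \right)} = \frac{1}{3} \cdot 3 = 1$)
$-58 + j{\left(-4 - -4,10 \right)} \left(45 + 29\right) = -58 + 1 \left(45 + 29\right) = -58 + 1 \cdot 74 = -58 + 74 = 16$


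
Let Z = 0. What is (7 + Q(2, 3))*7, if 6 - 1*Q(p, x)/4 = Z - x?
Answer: 301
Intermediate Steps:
Q(p, x) = 24 + 4*x (Q(p, x) = 24 - 4*(0 - x) = 24 - (-4)*x = 24 + 4*x)
(7 + Q(2, 3))*7 = (7 + (24 + 4*3))*7 = (7 + (24 + 12))*7 = (7 + 36)*7 = 43*7 = 301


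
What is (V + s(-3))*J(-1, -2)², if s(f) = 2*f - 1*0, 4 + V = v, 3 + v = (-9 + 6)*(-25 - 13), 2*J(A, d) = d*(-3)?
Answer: 909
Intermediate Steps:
J(A, d) = -3*d/2 (J(A, d) = (d*(-3))/2 = (-3*d)/2 = -3*d/2)
v = 111 (v = -3 + (-9 + 6)*(-25 - 13) = -3 - 3*(-38) = -3 + 114 = 111)
V = 107 (V = -4 + 111 = 107)
s(f) = 2*f (s(f) = 2*f + 0 = 2*f)
(V + s(-3))*J(-1, -2)² = (107 + 2*(-3))*(-3/2*(-2))² = (107 - 6)*3² = 101*9 = 909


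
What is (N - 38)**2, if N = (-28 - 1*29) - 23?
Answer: 13924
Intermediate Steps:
N = -80 (N = (-28 - 29) - 23 = -57 - 23 = -80)
(N - 38)**2 = (-80 - 38)**2 = (-118)**2 = 13924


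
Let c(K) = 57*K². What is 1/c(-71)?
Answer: 1/287337 ≈ 3.4802e-6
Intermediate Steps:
1/c(-71) = 1/(57*(-71)²) = 1/(57*5041) = 1/287337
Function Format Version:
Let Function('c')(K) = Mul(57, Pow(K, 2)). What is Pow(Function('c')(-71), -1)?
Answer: Rational(1, 287337) ≈ 3.4802e-6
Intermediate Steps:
Pow(Function('c')(-71), -1) = Pow(Mul(57, Pow(-71, 2)), -1) = Pow(Mul(57, 5041), -1) = Pow(287337, -1) = Rational(1, 287337)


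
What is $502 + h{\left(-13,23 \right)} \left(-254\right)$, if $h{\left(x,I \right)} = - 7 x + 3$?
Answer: $-23374$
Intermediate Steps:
$h{\left(x,I \right)} = 3 - 7 x$
$502 + h{\left(-13,23 \right)} \left(-254\right) = 502 + \left(3 - -91\right) \left(-254\right) = 502 + \left(3 + 91\right) \left(-254\right) = 502 + 94 \left(-254\right) = 502 - 23876 = -23374$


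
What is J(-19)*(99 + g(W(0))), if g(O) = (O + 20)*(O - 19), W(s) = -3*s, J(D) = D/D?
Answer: -281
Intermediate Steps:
J(D) = 1
g(O) = (-19 + O)*(20 + O) (g(O) = (20 + O)*(-19 + O) = (-19 + O)*(20 + O))
J(-19)*(99 + g(W(0))) = 1*(99 + (-380 - 3*0 + (-3*0)²)) = 1*(99 + (-380 + 0 + 0²)) = 1*(99 + (-380 + 0 + 0)) = 1*(99 - 380) = 1*(-281) = -281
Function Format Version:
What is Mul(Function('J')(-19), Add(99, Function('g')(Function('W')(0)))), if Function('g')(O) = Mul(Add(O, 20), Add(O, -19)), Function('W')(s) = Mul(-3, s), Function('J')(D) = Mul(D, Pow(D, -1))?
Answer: -281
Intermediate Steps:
Function('J')(D) = 1
Function('g')(O) = Mul(Add(-19, O), Add(20, O)) (Function('g')(O) = Mul(Add(20, O), Add(-19, O)) = Mul(Add(-19, O), Add(20, O)))
Mul(Function('J')(-19), Add(99, Function('g')(Function('W')(0)))) = Mul(1, Add(99, Add(-380, Mul(-3, 0), Pow(Mul(-3, 0), 2)))) = Mul(1, Add(99, Add(-380, 0, Pow(0, 2)))) = Mul(1, Add(99, Add(-380, 0, 0))) = Mul(1, Add(99, -380)) = Mul(1, -281) = -281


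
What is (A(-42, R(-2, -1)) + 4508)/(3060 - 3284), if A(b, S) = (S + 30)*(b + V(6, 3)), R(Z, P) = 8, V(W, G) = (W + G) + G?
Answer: -421/28 ≈ -15.036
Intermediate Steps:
V(W, G) = W + 2*G (V(W, G) = (G + W) + G = W + 2*G)
A(b, S) = (12 + b)*(30 + S) (A(b, S) = (S + 30)*(b + (6 + 2*3)) = (30 + S)*(b + (6 + 6)) = (30 + S)*(b + 12) = (30 + S)*(12 + b) = (12 + b)*(30 + S))
(A(-42, R(-2, -1)) + 4508)/(3060 - 3284) = ((360 + 12*8 + 30*(-42) + 8*(-42)) + 4508)/(3060 - 3284) = ((360 + 96 - 1260 - 336) + 4508)/(-224) = (-1140 + 4508)*(-1/224) = 3368*(-1/224) = -421/28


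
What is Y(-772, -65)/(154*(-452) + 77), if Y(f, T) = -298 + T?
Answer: 11/2107 ≈ 0.0052207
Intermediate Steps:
Y(-772, -65)/(154*(-452) + 77) = (-298 - 65)/(154*(-452) + 77) = -363/(-69608 + 77) = -363/(-69531) = -363*(-1/69531) = 11/2107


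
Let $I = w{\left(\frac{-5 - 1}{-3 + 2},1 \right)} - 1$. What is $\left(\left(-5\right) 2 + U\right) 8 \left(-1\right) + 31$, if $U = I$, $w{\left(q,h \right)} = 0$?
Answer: $119$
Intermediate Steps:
$I = -1$ ($I = 0 - 1 = -1$)
$U = -1$
$\left(\left(-5\right) 2 + U\right) 8 \left(-1\right) + 31 = \left(\left(-5\right) 2 - 1\right) 8 \left(-1\right) + 31 = \left(-10 - 1\right) \left(-8\right) + 31 = \left(-11\right) \left(-8\right) + 31 = 88 + 31 = 119$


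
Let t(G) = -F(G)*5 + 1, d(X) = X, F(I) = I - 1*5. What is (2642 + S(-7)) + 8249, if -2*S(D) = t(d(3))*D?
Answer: 21859/2 ≈ 10930.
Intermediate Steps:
F(I) = -5 + I (F(I) = I - 5 = -5 + I)
t(G) = 26 - 5*G (t(G) = -(-5 + G)*5 + 1 = (5 - G)*5 + 1 = (25 - 5*G) + 1 = 26 - 5*G)
S(D) = -11*D/2 (S(D) = -(26 - 5*3)*D/2 = -(26 - 15)*D/2 = -11*D/2)
(2642 + S(-7)) + 8249 = (2642 - 11/2*(-7)) + 8249 = (2642 + 77/2) + 8249 = 5361/2 + 8249 = 21859/2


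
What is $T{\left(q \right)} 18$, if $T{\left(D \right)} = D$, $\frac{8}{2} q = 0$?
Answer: $0$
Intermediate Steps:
$q = 0$ ($q = \frac{1}{4} \cdot 0 = 0$)
$T{\left(q \right)} 18 = 0 \cdot 18 = 0$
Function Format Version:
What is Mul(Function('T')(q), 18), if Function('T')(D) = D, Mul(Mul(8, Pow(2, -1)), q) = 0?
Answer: 0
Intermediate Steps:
q = 0 (q = Mul(Rational(1, 4), 0) = 0)
Mul(Function('T')(q), 18) = Mul(0, 18) = 0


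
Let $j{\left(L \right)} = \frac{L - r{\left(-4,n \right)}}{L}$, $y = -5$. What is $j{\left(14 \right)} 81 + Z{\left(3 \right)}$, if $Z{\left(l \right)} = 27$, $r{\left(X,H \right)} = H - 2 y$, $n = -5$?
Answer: $\frac{1107}{14} \approx 79.071$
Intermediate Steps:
$r{\left(X,H \right)} = 10 + H$ ($r{\left(X,H \right)} = H - -10 = H + 10 = 10 + H$)
$j{\left(L \right)} = \frac{-5 + L}{L}$ ($j{\left(L \right)} = \frac{L - \left(10 - 5\right)}{L} = \frac{L - 5}{L} = \frac{-5 + L}{L}$)
$j{\left(14 \right)} 81 + Z{\left(3 \right)} = \frac{-5 + 14}{14} \cdot 81 + 27 = \frac{1}{14} \cdot 9 \cdot 81 + 27 = \frac{9}{14} \cdot 81 + 27 = \frac{729}{14} + 27 = \frac{1107}{14}$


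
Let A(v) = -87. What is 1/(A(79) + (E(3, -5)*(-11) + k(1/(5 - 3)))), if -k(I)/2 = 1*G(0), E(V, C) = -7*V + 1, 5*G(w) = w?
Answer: 1/133 ≈ 0.0075188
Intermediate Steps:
G(w) = w/5
E(V, C) = 1 - 7*V
k(I) = 0 (k(I) = -2*(1/5)*0 = -2*0 = 0)
1/(A(79) + (E(3, -5)*(-11) + k(1/(5 - 3)))) = 1/(-87 + ((1 - 7*3)*(-11) + 0)) = 1/(-87 + ((1 - 21)*(-11) + 0)) = 1/(-87 + (-20*(-11) + 0)) = 1/(-87 + (220 + 0)) = 1/(-87 + 220) = 1/133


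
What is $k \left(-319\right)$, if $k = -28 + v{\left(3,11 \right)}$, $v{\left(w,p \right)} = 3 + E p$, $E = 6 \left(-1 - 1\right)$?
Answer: $50083$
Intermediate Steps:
$E = -12$ ($E = 6 \left(-2\right) = -12$)
$v{\left(w,p \right)} = 3 - 12 p$
$k = -157$ ($k = -28 + \left(3 - 132\right) = -28 - 129 = -157$)
$k \left(-319\right) = \left(-157\right) \left(-319\right) = 50083$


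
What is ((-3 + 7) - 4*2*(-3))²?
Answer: 784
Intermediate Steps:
((-3 + 7) - 4*2*(-3))² = (4 - 8*(-3))² = (4 + 24)² = 28² = 784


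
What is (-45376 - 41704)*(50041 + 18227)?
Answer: -5944777440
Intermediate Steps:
(-45376 - 41704)*(50041 + 18227) = -87080*68268 = -5944777440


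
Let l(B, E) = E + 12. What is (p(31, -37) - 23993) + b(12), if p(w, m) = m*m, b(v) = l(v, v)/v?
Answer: -22622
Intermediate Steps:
l(B, E) = 12 + E
b(v) = (12 + v)/v
p(w, m) = m²
(p(31, -37) - 23993) + b(12) = ((-37)² - 23993) + (12 + 12)/12 = (1369 - 23993) + (1/12)*24 = -22624 + 2 = -22622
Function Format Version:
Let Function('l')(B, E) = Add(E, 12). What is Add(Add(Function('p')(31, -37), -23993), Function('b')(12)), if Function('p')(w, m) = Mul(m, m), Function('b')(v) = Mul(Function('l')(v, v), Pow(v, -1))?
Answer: -22622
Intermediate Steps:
Function('l')(B, E) = Add(12, E)
Function('b')(v) = Mul(Pow(v, -1), Add(12, v)) (Function('b')(v) = Mul(Add(12, v), Pow(v, -1)) = Mul(Pow(v, -1), Add(12, v)))
Function('p')(w, m) = Pow(m, 2)
Add(Add(Function('p')(31, -37), -23993), Function('b')(12)) = Add(Add(Pow(-37, 2), -23993), Mul(Pow(12, -1), Add(12, 12))) = Add(Add(1369, -23993), Mul(Rational(1, 12), 24)) = Add(-22624, 2) = -22622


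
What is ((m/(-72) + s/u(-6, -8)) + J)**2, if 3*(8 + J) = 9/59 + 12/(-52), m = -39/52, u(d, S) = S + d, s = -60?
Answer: 3696017785009/265661899776 ≈ 13.912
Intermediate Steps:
m = -3/4 (m = -39*1/52 = -3/4 ≈ -0.75000)
J = -6156/767 (J = -8 + (9/59 + 12/(-52))/3 = -8 + (9*(1/59) + 12*(-1/52))/3 = -8 + (9/59 - 3/13)/3 = -8 + (1/3)*(-60/767) = -8 - 20/767 = -6156/767 ≈ -8.0261)
((m/(-72) + s/u(-6, -8)) + J)**2 = ((-3/4/(-72) - 60/(-8 - 6)) - 6156/767)**2 = ((-3/4*(-1/72) - 60/(-14)) - 6156/767)**2 = ((1/96 - 60*(-1/14)) - 6156/767)**2 = ((1/96 + 30/7) - 6156/767)**2 = (2887/672 - 6156/767)**2 = (-1922503/515424)**2 = 3696017785009/265661899776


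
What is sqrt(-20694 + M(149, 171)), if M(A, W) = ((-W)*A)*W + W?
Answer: 2*I*sqrt(1094358) ≈ 2092.2*I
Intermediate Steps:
M(A, W) = W - A*W**2 (M(A, W) = (-A*W)*W + W = -A*W**2 + W = W - A*W**2)
sqrt(-20694 + M(149, 171)) = sqrt(-20694 + 171*(1 - 1*149*171)) = sqrt(-20694 + 171*(1 - 25479)) = sqrt(-20694 + 171*(-25478)) = sqrt(-20694 - 4356738) = sqrt(-4377432) = 2*I*sqrt(1094358)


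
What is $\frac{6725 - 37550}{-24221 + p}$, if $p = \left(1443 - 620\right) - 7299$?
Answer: $\frac{30825}{30697} \approx 1.0042$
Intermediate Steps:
$p = -6476$ ($p = 823 - 7299 = -6476$)
$\frac{6725 - 37550}{-24221 + p} = \frac{6725 - 37550}{-24221 - 6476} = - \frac{30825}{-30697} = \left(-30825\right) \left(- \frac{1}{30697}\right) = \frac{30825}{30697}$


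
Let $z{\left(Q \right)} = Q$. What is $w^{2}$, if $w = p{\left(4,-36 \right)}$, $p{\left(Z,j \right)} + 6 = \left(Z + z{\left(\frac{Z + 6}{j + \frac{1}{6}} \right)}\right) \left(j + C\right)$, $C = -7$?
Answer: $27556$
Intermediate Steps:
$p{\left(Z,j \right)} = -6 + \left(-7 + j\right) \left(Z + \frac{6 + Z}{\frac{1}{6} + j}\right)$ ($p{\left(Z,j \right)} = -6 + \left(Z + \frac{Z + 6}{j + \frac{1}{6}}\right) \left(j - 7\right) = -6 + \left(Z + \frac{6 + Z}{j + \frac{1}{6}}\right) \left(-7 + j\right) = -6 + \left(Z + \frac{6 + Z}{\frac{1}{6} + j}\right) \left(-7 + j\right) = -6 + \left(-7 + j\right) \left(Z + \frac{6 + Z}{\frac{1}{6} + j}\right)$)
$w = -166$ ($w = \frac{-258 - 196 - 140 \left(-36\right) + 6 \cdot 4 \left(-36\right)^{2}}{1 + 6 \left(-36\right)} = \frac{-258 - 196 + 5040 + 6 \cdot 4 \cdot 1296}{1 - 216} = \frac{-258 - 196 + 5040 + 31104}{-215} = \left(- \frac{1}{215}\right) 35690 = -166$)
$w^{2} = \left(-166\right)^{2} = 27556$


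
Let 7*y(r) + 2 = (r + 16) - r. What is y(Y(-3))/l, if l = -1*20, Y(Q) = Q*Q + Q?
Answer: -1/10 ≈ -0.10000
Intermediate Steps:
Y(Q) = Q + Q**2 (Y(Q) = Q**2 + Q = Q + Q**2)
y(r) = 2 (y(r) = -2/7 + ((r + 16) - r)/7 = -2/7 + ((16 + r) - r)/7 = -2/7 + (1/7)*16 = -2/7 + 16/7 = 2)
l = -20
y(Y(-3))/l = 2/(-20) = 2*(-1/20) = -1/10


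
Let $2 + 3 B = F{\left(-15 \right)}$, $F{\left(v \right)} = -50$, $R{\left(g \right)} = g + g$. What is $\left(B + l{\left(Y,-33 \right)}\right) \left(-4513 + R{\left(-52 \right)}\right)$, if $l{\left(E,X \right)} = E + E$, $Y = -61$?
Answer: $643302$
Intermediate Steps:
$R{\left(g \right)} = 2 g$
$l{\left(E,X \right)} = 2 E$
$B = - \frac{52}{3}$ ($B = - \frac{2}{3} + \frac{1}{3} \left(-50\right) = - \frac{2}{3} - \frac{50}{3} = - \frac{52}{3} \approx -17.333$)
$\left(B + l{\left(Y,-33 \right)}\right) \left(-4513 + R{\left(-52 \right)}\right) = \left(- \frac{52}{3} + 2 \left(-61\right)\right) \left(-4513 + 2 \left(-52\right)\right) = \left(- \frac{52}{3} - 122\right) \left(-4513 - 104\right) = \left(- \frac{418}{3}\right) \left(-4617\right) = 643302$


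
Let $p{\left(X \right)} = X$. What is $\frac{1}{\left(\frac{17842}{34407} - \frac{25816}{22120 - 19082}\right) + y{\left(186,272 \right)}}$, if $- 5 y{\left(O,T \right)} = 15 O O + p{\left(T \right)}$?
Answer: $- \frac{37331595}{3876900294598} \approx -9.6292 \cdot 10^{-6}$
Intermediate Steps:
$y{\left(O,T \right)} = - 3 O^{2} - \frac{T}{5}$ ($y{\left(O,T \right)} = - \frac{15 O O + T}{5} = - \frac{15 O^{2} + T}{5} = - \frac{T + 15 O^{2}}{5} = - 3 O^{2} - \frac{T}{5}$)
$\frac{1}{\left(\frac{17842}{34407} - \frac{25816}{22120 - 19082}\right) + y{\left(186,272 \right)}} = \frac{1}{\left(\frac{17842}{34407} - \frac{25816}{22120 - 19082}\right) - \left(\frac{272}{5} + 3 \cdot 186^{2}\right)} = \frac{1}{\left(17842 \cdot \frac{1}{34407} - \frac{25816}{22120 - 19082}\right) - \frac{519212}{5}} = \frac{1}{\left(\frac{17842}{34407} - \frac{25816}{3038}\right) - \frac{519212}{5}} = \frac{1}{\left(\frac{17842}{34407} - \frac{1844}{217}\right) - \frac{519212}{5}} = \frac{1}{- \frac{59574794}{7466319} - \frac{519212}{5}} = \frac{1}{- \frac{3876900294598}{37331595}} = - \frac{37331595}{3876900294598}$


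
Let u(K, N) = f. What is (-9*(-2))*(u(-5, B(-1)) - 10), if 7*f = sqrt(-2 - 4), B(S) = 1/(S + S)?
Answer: -180 + 18*I*sqrt(6)/7 ≈ -180.0 + 6.2987*I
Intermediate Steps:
B(S) = 1/(2*S)
f = I*sqrt(6)/7 (f = sqrt(-2 - 4)/7 = sqrt(-6)/7 = (I*sqrt(6))/7 = I*sqrt(6)/7 ≈ 0.34993*I)
u(K, N) = I*sqrt(6)/7
(-9*(-2))*(u(-5, B(-1)) - 10) = (-9*(-2))*(I*sqrt(6)/7 - 10) = 18*(-10 + I*sqrt(6)/7) = -180 + 18*I*sqrt(6)/7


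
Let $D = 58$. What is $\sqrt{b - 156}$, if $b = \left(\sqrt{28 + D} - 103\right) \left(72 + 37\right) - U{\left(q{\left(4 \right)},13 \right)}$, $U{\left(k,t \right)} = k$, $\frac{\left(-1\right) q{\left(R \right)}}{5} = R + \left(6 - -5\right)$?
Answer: $\sqrt{-11308 + 109 \sqrt{86}} \approx 101.47 i$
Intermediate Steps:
$q{\left(R \right)} = -55 - 5 R$ ($q{\left(R \right)} = - 5 \left(R + \left(6 - -5\right)\right) = - 5 \left(R + \left(6 + 5\right)\right) = - 5 \left(R + 11\right) = - 5 \left(11 + R\right) = -55 - 5 R$)
$b = -11152 + 109 \sqrt{86}$ ($b = \left(\sqrt{28 + 58} - 103\right) \left(72 + 37\right) - \left(-55 - 20\right) = \left(\sqrt{86} - 103\right) 109 - \left(-55 - 20\right) = \left(-103 + \sqrt{86}\right) 109 - -75 = \left(-11227 + 109 \sqrt{86}\right) + 75 = -11152 + 109 \sqrt{86} \approx -10141.0$)
$\sqrt{b - 156} = \sqrt{\left(-11152 + 109 \sqrt{86}\right) - 156} = \sqrt{-11308 + 109 \sqrt{86}}$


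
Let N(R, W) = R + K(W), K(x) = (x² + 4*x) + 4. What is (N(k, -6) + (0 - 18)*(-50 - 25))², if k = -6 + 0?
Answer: 1849600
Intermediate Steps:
K(x) = 4 + x² + 4*x
k = -6
N(R, W) = 4 + R + W² + 4*W (N(R, W) = R + (4 + W² + 4*W) = 4 + R + W² + 4*W)
(N(k, -6) + (0 - 18)*(-50 - 25))² = ((4 - 6 + (-6)² + 4*(-6)) + (0 - 18)*(-50 - 25))² = ((4 - 6 + 36 - 24) - 18*(-75))² = (10 + 1350)² = 1360² = 1849600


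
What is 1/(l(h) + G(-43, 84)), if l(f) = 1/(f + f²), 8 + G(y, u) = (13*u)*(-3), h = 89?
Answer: -8010/26304839 ≈ -0.00030451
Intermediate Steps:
G(y, u) = -8 - 39*u (G(y, u) = -8 + (13*u)*(-3) = -8 - 39*u)
1/(l(h) + G(-43, 84)) = 1/(1/(89*(1 + 89)) + (-8 - 39*84)) = 1/((1/89)/90 + (-8 - 3276)) = 1/((1/89)*(1/90) - 3284) = 1/(1/8010 - 3284) = 1/(-26304839/8010) = -8010/26304839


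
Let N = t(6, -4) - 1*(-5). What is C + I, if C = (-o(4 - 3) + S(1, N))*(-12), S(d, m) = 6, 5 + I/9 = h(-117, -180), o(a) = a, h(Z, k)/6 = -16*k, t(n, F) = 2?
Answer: 155415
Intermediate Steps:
h(Z, k) = -96*k (h(Z, k) = 6*(-16*k) = -96*k)
N = 7 (N = 2 - 1*(-5) = 2 + 5 = 7)
I = 155475 (I = -45 + 9*(-96*(-180)) = -45 + 9*17280 = -45 + 155520 = 155475)
C = -60 (C = (-(4 - 3) + 6)*(-12) = (-1*1 + 6)*(-12) = (-1 + 6)*(-12) = 5*(-12) = -60)
C + I = -60 + 155475 = 155415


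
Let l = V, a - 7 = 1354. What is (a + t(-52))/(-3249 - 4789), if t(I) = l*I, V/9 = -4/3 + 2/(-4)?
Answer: -2219/8038 ≈ -0.27606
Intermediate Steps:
a = 1361 (a = 7 + 1354 = 1361)
V = -33/2 (V = 9*(-4/3 + 2/(-4)) = 9*(-4*⅓ + 2*(-¼)) = 9*(-4/3 - ½) = 9*(-11/6) = -33/2 ≈ -16.500)
l = -33/2 ≈ -16.500
t(I) = -33*I/2
(a + t(-52))/(-3249 - 4789) = (1361 - 33/2*(-52))/(-3249 - 4789) = (1361 + 858)/(-8038) = 2219*(-1/8038) = -2219/8038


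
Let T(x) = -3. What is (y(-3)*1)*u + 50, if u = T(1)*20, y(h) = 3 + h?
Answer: 50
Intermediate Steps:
u = -60 (u = -3*20 = -60)
(y(-3)*1)*u + 50 = ((3 - 3)*1)*(-60) + 50 = (0*1)*(-60) + 50 = 0*(-60) + 50 = 0 + 50 = 50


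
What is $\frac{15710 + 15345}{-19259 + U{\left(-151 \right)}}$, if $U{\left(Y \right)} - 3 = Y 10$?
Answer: $- \frac{31055}{20766} \approx -1.4955$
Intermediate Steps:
$U{\left(Y \right)} = 3 + 10 Y$ ($U{\left(Y \right)} = 3 + Y 10 = 3 + 10 Y$)
$\frac{15710 + 15345}{-19259 + U{\left(-151 \right)}} = \frac{15710 + 15345}{-19259 + \left(3 + 10 \left(-151\right)\right)} = \frac{31055}{-19259 + \left(3 - 1510\right)} = \frac{31055}{-19259 - 1507} = \frac{31055}{-20766} = 31055 \left(- \frac{1}{20766}\right) = - \frac{31055}{20766}$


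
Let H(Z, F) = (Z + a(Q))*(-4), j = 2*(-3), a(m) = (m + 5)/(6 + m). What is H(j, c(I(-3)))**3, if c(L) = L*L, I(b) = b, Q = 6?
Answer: 226981/27 ≈ 8406.7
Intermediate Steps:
a(m) = (5 + m)/(6 + m)
j = -6
c(L) = L**2
H(Z, F) = -11/3 - 4*Z (H(Z, F) = (Z + (5 + 6)/(6 + 6))*(-4) = (Z + 11/12)*(-4) = (11/12 + Z)*(-4) = -11/3 - 4*Z)
H(j, c(I(-3)))**3 = (-11/3 - 4*(-6))**3 = (-11/3 + 24)**3 = (61/3)**3 = 226981/27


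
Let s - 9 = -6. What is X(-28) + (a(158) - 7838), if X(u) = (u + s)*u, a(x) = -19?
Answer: -7157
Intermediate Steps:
s = 3 (s = 9 - 6 = 3)
X(u) = u*(3 + u) (X(u) = (u + 3)*u = (3 + u)*u = u*(3 + u))
X(-28) + (a(158) - 7838) = -28*(3 - 28) + (-19 - 7838) = -28*(-25) - 7857 = 700 - 7857 = -7157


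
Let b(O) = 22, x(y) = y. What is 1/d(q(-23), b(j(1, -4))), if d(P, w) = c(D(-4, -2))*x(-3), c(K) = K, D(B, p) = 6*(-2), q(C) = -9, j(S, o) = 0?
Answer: 1/36 ≈ 0.027778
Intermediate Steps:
D(B, p) = -12
d(P, w) = 36 (d(P, w) = -12*(-3) = 36)
1/d(q(-23), b(j(1, -4))) = 1/36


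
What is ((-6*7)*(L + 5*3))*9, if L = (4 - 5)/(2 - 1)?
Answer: -5292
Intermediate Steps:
L = -1 (L = -1/1 = -1*1 = -1)
((-6*7)*(L + 5*3))*9 = ((-6*7)*(-1 + 5*3))*9 = -42*(-1 + 15)*9 = -42*14*9 = -588*9 = -5292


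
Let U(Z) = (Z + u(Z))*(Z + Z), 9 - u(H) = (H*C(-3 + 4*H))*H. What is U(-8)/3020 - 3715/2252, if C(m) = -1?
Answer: -678069/340052 ≈ -1.9940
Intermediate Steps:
u(H) = 9 + H² (u(H) = 9 - H*(-1)*H = 9 - (-H)*H = 9 - (-1)*H² = 9 + H²)
U(Z) = 2*Z*(9 + Z + Z²) (U(Z) = (Z + (9 + Z²))*(Z + Z) = (9 + Z + Z²)*(2*Z) = 2*Z*(9 + Z + Z²))
U(-8)/3020 - 3715/2252 = (2*(-8)*(9 - 8 + (-8)²))/3020 - 3715/2252 = (2*(-8)*(9 - 8 + 64))*(1/3020) - 3715*1/2252 = (2*(-8)*65)*(1/3020) - 3715/2252 = -1040*1/3020 - 3715/2252 = -52/151 - 3715/2252 = -678069/340052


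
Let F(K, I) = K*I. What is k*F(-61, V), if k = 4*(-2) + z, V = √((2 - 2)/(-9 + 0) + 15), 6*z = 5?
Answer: 2623*√15/6 ≈ 1693.1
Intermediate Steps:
z = ⅚ (z = (⅙)*5 = ⅚ ≈ 0.83333)
V = √15 (V = √(0/(-9) + 15) = √(0*(-⅑) + 15) = √(0 + 15) = √15 ≈ 3.8730)
F(K, I) = I*K
k = -43/6 (k = 4*(-2) + ⅚ = -8 + ⅚ = -43/6 ≈ -7.1667)
k*F(-61, V) = -43*√15*(-61)/6 = -(-2623)*√15/6 = 2623*√15/6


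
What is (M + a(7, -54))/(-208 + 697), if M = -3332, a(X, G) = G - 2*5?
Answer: -1132/163 ≈ -6.9448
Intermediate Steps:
a(X, G) = -10 + G (a(X, G) = G - 10 = -10 + G)
(M + a(7, -54))/(-208 + 697) = (-3332 + (-10 - 54))/(-208 + 697) = (-3332 - 64)/489 = -3396*1/489 = -1132/163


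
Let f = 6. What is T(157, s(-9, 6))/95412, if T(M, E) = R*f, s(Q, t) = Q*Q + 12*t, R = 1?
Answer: 1/15902 ≈ 6.2885e-5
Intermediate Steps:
s(Q, t) = Q² + 12*t
T(M, E) = 6 (T(M, E) = 1*6 = 6)
T(157, s(-9, 6))/95412 = 6/95412 = 6*(1/95412) = 1/15902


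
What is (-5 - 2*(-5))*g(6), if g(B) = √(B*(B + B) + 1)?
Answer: 5*√73 ≈ 42.720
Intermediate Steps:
g(B) = √(1 + 2*B²) (g(B) = √(B*(2*B) + 1) = √(2*B² + 1) = √(1 + 2*B²))
(-5 - 2*(-5))*g(6) = (-5 - 2*(-5))*√(1 + 2*6²) = (-5 + 10)*√(1 + 2*36) = 5*√(1 + 72) = 5*√73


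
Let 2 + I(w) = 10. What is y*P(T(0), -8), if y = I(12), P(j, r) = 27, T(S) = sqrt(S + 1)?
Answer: 216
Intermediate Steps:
T(S) = sqrt(1 + S)
I(w) = 8 (I(w) = -2 + 10 = 8)
y = 8
y*P(T(0), -8) = 8*27 = 216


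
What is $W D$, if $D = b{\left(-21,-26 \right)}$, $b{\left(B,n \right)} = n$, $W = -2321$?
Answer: $60346$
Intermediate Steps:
$D = -26$
$W D = \left(-2321\right) \left(-26\right) = 60346$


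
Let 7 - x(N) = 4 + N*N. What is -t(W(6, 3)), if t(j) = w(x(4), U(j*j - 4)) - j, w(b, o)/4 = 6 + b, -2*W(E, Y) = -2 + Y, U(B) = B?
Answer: 55/2 ≈ 27.500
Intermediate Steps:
x(N) = 3 - N² (x(N) = 7 - (4 + N*N) = 7 - (4 + N²) = 7 + (-4 - N²) = 3 - N²)
W(E, Y) = 1 - Y/2 (W(E, Y) = -(-2 + Y)/2 = 1 - Y/2)
w(b, o) = 24 + 4*b (w(b, o) = 4*(6 + b) = 24 + 4*b)
t(j) = -28 - j (t(j) = (24 + 4*(3 - 1*4²)) - j = (24 + 4*(3 - 1*16)) - j = (24 + 4*(3 - 16)) - j = (24 + 4*(-13)) - j = (24 - 52) - j = -28 - j)
-t(W(6, 3)) = -(-28 - (1 - ½*3)) = -(-28 - (1 - 3/2)) = -(-28 - 1*(-½)) = -(-28 + ½) = -1*(-55/2) = 55/2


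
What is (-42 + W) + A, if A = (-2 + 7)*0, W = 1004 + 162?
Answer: 1124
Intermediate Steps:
W = 1166
A = 0 (A = 5*0 = 0)
(-42 + W) + A = (-42 + 1166) + 0 = 1124 + 0 = 1124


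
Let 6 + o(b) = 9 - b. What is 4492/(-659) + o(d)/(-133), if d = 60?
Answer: -29467/4613 ≈ -6.3878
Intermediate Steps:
o(b) = 3 - b (o(b) = -6 + (9 - b) = 3 - b)
4492/(-659) + o(d)/(-133) = 4492/(-659) + (3 - 1*60)/(-133) = 4492*(-1/659) + (3 - 60)*(-1/133) = -4492/659 - 57*(-1/133) = -4492/659 + 3/7 = -29467/4613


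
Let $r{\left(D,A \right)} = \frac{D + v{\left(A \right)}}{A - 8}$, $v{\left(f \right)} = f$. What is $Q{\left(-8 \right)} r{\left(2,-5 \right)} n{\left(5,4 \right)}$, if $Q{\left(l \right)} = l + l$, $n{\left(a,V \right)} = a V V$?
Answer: $- \frac{3840}{13} \approx -295.38$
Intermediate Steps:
$n{\left(a,V \right)} = a V^{2}$ ($n{\left(a,V \right)} = V a V = a V^{2}$)
$r{\left(D,A \right)} = \frac{A + D}{-8 + A}$ ($r{\left(D,A \right)} = \frac{D + A}{A - 8} = \frac{A + D}{-8 + A}$)
$Q{\left(l \right)} = 2 l$
$Q{\left(-8 \right)} r{\left(2,-5 \right)} n{\left(5,4 \right)} = 2 \left(-8\right) \frac{-5 + 2}{-8 - 5} \cdot 5 \cdot 4^{2} = - 16 \frac{1}{-13} \left(-3\right) 5 \cdot 16 = - 16 \left(\left(- \frac{1}{13}\right) \left(-3\right)\right) 80 = \left(-16\right) \frac{3}{13} \cdot 80 = \left(- \frac{48}{13}\right) 80 = - \frac{3840}{13}$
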